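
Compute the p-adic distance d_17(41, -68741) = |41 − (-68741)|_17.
d_17(41, -68741) = 1/4913

Step 1 — x − y = 41 − (-68741) = 68782. Step 2 — v_17(68782) = 3 (factor: 68782 = (17^3 · 14); the sign does not affect v_p). Step 3 — |x − y|_17 = 17^{-3} = 1/4913.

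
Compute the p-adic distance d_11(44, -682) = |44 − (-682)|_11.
d_11(44, -682) = 1/121

Step 1 — x − y = 44 − (-682) = 726. Step 2 — v_11(726) = 2 (factor: 726 = (11^2 · 6); the sign does not affect v_p). Step 3 — |x − y|_11 = 11^{-2} = 1/121.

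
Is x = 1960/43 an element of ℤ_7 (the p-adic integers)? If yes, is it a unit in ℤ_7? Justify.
x ∈ ℤ_7 but not a unit; v_7(x) = 2 > 0

ℤ_7 = {x ∈ ℚ_7 : v_7(x) ≥ 0} and ℤ_7^× = {x ∈ ℤ_7 : v_7(x) = 0}. Here v_7(1960/43) = v_7(num) − v_7(den) = 2; compare against these criteria.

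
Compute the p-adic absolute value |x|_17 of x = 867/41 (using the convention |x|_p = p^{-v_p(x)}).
|867/41|_17 = 1/289

Step 1 — compute v_17(x) by factoring powers of 17 out of the numerator and denominator: v_17(867/41) = 2. Step 2 — apply |x|_p = p^{-v_p(x)} = 17^{-2} = 1/289.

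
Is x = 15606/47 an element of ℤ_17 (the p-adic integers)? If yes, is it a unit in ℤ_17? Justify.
x ∈ ℤ_17 but not a unit; v_17(x) = 2 > 0

ℤ_17 = {x ∈ ℚ_17 : v_17(x) ≥ 0} and ℤ_17^× = {x ∈ ℤ_17 : v_17(x) = 0}. Here v_17(15606/47) = v_17(num) − v_17(den) = 2; compare against these criteria.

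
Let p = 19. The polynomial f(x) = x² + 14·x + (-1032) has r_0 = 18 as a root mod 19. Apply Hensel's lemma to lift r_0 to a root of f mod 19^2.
r_1 = 56 (mod 361)

Hensel: r_{i+1} = r_i − f(r_i)·(f′(r_i))^{-1} mod 19^{i+2}, f′(x) = 2x + 14. Iterate:
  r_0 = 18 (mod 19)
  r_1 = 56 (mod 361)
Final: r = 56 satisfies f(r) ≡ 0 mod 19^2.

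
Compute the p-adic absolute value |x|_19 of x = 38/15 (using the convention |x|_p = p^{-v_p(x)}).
|38/15|_19 = 1/19

Step 1 — compute v_19(x) by factoring powers of 19 out of the numerator and denominator: v_19(38/15) = 1. Step 2 — apply |x|_p = p^{-v_p(x)} = 19^{-1} = 1/19.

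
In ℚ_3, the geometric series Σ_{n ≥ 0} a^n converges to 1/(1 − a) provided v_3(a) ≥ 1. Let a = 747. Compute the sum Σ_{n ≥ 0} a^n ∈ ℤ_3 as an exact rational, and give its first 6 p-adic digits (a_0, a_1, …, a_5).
Σ a^n = 1/(1 − a) = -1/746;  first 6 digits = (1, 0, 2, 0, 1, 1)

v_3(a) = 2 ≥ 1, so the series converges in ℤ_3 to 1/(1 − a) = 1/(1 − 747) = -1/746. Expand this rational in ℤ_3: compute digits iteratively via d_i = x_i mod 3, x_{i+1} = (x_i − d_i)/3. The first 6 digits are (1, 0, 2, 0, 1, 1).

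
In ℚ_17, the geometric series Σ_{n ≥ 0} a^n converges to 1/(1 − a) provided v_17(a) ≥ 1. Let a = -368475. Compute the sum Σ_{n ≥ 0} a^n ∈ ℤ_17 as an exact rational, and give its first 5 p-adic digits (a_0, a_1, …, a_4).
Σ a^n = 1/(1 − a) = 1/368476;  first 5 digits = (1, 0, 0, 10, 12)

v_17(a) = 3 ≥ 1, so the series converges in ℤ_17 to 1/(1 − a) = 1/(1 − (-368475)) = 1/368476. Expand this rational in ℤ_17: compute digits iteratively via d_i = x_i mod 17, x_{i+1} = (x_i − d_i)/17. The first 5 digits are (1, 0, 0, 10, 12).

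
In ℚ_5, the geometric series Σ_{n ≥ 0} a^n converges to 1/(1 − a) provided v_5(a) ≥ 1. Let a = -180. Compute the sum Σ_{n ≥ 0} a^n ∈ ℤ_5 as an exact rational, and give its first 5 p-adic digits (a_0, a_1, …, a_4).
Σ a^n = 1/(1 − a) = 1/181;  first 5 digits = (1, 4, 3, 1, 1)

v_5(a) = 1 ≥ 1, so the series converges in ℤ_5 to 1/(1 − a) = 1/(1 − (-180)) = 1/181. Expand this rational in ℤ_5: compute digits iteratively via d_i = x_i mod 5, x_{i+1} = (x_i − d_i)/5. The first 5 digits are (1, 4, 3, 1, 1).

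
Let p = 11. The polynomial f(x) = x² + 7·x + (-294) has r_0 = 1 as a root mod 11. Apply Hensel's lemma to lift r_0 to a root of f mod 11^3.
r_2 = 1310 (mod 1331)

Hensel: r_{i+1} = r_i − f(r_i)·(f′(r_i))^{-1} mod 11^{i+2}, f′(x) = 2x + 7. Iterate:
  r_0 = 1 (mod 11)
  r_1 = 100 (mod 121)
  r_2 = 1310 (mod 1331)
Final: r = 1310 satisfies f(r) ≡ 0 mod 11^3.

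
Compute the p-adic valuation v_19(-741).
v_19(-741) = 1

v_19(n) is the largest exponent k such that 19^k divides n. Factor out: -741 = -19^1 · 39. (Sign doesn't affect v_p.) So v_19(-741) = 1.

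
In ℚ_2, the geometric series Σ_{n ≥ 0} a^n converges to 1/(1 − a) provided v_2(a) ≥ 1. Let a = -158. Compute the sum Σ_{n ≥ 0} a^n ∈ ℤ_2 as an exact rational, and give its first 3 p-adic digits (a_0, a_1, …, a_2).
Σ a^n = 1/(1 − a) = 1/159;  first 3 digits = (1, 1, 1)

v_2(a) = 1 ≥ 1, so the series converges in ℤ_2 to 1/(1 − a) = 1/(1 − (-158)) = 1/159. Expand this rational in ℤ_2: compute digits iteratively via d_i = x_i mod 2, x_{i+1} = (x_i − d_i)/2. The first 3 digits are (1, 1, 1).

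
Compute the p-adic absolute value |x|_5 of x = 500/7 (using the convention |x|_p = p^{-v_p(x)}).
|500/7|_5 = 1/125

Step 1 — compute v_5(x) by factoring powers of 5 out of the numerator and denominator: v_5(500/7) = 3. Step 2 — apply |x|_p = p^{-v_p(x)} = 5^{-3} = 1/125.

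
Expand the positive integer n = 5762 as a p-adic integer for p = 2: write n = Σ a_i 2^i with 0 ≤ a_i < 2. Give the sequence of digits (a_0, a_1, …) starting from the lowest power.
(a_0, a_1, …) = (0, 1, 0, 0, 0, 0, 0, 1, 0, 1, 1, 0, 1)

Repeated division by 2 gives the digits low-to-high: 5762 = 1·2^1 + 1·2^7 + 1·2^9 + 1·2^10 + 1·2^12. Digit sequence: (0, 1, 0, 0, 0, 0, 0, 1, 0, 1, 1, 0, 1).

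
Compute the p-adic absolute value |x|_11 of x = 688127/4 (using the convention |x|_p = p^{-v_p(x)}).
|688127/4|_11 = 1/14641

Step 1 — compute v_11(x) by factoring powers of 11 out of the numerator and denominator: v_11(688127/4) = 4. Step 2 — apply |x|_p = p^{-v_p(x)} = 11^{-4} = 1/14641.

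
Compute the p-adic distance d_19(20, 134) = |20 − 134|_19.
d_19(20, 134) = 1/19

Step 1 — x − y = 20 − 134 = -114. Step 2 — v_19(-114) = 1 (factor: -114 = −(19^1 · 6); the sign does not affect v_p). Step 3 — |x − y|_19 = 19^{-1} = 1/19.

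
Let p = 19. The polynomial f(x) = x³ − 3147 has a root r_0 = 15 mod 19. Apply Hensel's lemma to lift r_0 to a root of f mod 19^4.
r_3 = 56236 (mod 130321)

Hensel: r_{i+1} = r_i − f(r_i)/f′(r_i) mod 19^{i+2}, where f′(x) = 3x². Iterate:
  r_0 = 15 (mod 19)
  r_1 = 281 (mod 361)
  r_2 = 1364 (mod 6859)
  r_3 = 56236 (mod 130321)
Final: r = 56236 with f(r) ≡ 0 mod 19^4.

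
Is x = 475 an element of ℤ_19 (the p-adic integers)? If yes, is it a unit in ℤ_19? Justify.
x ∈ ℤ_19 but not a unit; v_19(x) = 1 > 0

ℤ_19 = {x ∈ ℚ_19 : v_19(x) ≥ 0} and ℤ_19^× = {x ∈ ℤ_19 : v_19(x) = 0}. Here v_19(475) = v_19(num) − v_19(den) = 1; compare against these criteria.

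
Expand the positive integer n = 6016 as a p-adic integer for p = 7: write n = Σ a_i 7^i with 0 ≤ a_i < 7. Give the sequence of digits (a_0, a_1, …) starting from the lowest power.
(a_0, a_1, …) = (3, 5, 3, 3, 2)

Repeated division by 7 gives the digits low-to-high: 6016 = 3 + 5·7^1 + 3·7^2 + 3·7^3 + 2·7^4. Digit sequence: (3, 5, 3, 3, 2).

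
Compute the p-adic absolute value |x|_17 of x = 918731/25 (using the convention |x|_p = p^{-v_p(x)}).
|918731/25|_17 = 1/83521

Step 1 — compute v_17(x) by factoring powers of 17 out of the numerator and denominator: v_17(918731/25) = 4. Step 2 — apply |x|_p = p^{-v_p(x)} = 17^{-4} = 1/83521.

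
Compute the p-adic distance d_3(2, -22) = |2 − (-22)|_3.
d_3(2, -22) = 1/3

Step 1 — x − y = 2 − (-22) = 24. Step 2 — v_3(24) = 1 (factor: 24 = (3^1 · 8); the sign does not affect v_p). Step 3 — |x − y|_3 = 3^{-1} = 1/3.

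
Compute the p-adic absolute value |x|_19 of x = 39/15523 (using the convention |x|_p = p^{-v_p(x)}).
|39/15523|_19 = 361

Step 1 — compute v_19(x) by factoring powers of 19 out of the numerator and denominator: v_19(39/15523) = -2. Step 2 — apply |x|_p = p^{-v_p(x)} = 19^{2} = 361.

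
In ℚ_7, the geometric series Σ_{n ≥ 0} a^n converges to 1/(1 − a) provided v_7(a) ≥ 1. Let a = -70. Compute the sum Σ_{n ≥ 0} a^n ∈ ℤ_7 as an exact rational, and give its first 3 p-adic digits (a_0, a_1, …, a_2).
Σ a^n = 1/(1 − a) = 1/71;  first 3 digits = (1, 4, 0)

v_7(a) = 1 ≥ 1, so the series converges in ℤ_7 to 1/(1 − a) = 1/(1 − (-70)) = 1/71. Expand this rational in ℤ_7: compute digits iteratively via d_i = x_i mod 7, x_{i+1} = (x_i − d_i)/7. The first 3 digits are (1, 4, 0).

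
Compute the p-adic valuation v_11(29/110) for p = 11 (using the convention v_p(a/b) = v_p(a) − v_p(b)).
v_11(29/110) = -1

Factor powers of 11 from the numerator and denominator of the reduced fraction: 29 = 11^0 · 29 and 110 = 11^1 · 10. Apply v_p(a/b) = v_p(a) − v_p(b): v_11(29/110) = 0 − 1 = -1.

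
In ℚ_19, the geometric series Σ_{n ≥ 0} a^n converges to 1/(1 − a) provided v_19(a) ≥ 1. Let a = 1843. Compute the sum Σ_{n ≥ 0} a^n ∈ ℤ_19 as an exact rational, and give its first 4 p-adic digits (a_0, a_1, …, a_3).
Σ a^n = 1/(1 − a) = -1/1842;  first 4 digits = (1, 2, 9, 9)

v_19(a) = 1 ≥ 1, so the series converges in ℤ_19 to 1/(1 − a) = 1/(1 − 1843) = -1/1842. Expand this rational in ℤ_19: compute digits iteratively via d_i = x_i mod 19, x_{i+1} = (x_i − d_i)/19. The first 4 digits are (1, 2, 9, 9).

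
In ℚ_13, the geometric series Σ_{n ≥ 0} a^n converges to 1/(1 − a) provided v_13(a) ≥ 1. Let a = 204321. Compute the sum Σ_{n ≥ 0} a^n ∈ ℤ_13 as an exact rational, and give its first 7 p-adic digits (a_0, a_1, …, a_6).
Σ a^n = 1/(1 − a) = -1/204320;  first 7 digits = (1, 0, 0, 2, 7, 0, 4)

v_13(a) = 3 ≥ 1, so the series converges in ℤ_13 to 1/(1 − a) = 1/(1 − 204321) = -1/204320. Expand this rational in ℤ_13: compute digits iteratively via d_i = x_i mod 13, x_{i+1} = (x_i − d_i)/13. The first 7 digits are (1, 0, 0, 2, 7, 0, 4).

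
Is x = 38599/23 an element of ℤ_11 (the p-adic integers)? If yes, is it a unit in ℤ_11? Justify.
x ∈ ℤ_11 but not a unit; v_11(x) = 3 > 0

ℤ_11 = {x ∈ ℚ_11 : v_11(x) ≥ 0} and ℤ_11^× = {x ∈ ℤ_11 : v_11(x) = 0}. Here v_11(38599/23) = v_11(num) − v_11(den) = 3; compare against these criteria.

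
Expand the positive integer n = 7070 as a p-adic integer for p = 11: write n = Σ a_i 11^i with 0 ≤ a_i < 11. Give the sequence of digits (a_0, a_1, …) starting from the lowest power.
(a_0, a_1, …) = (8, 4, 3, 5)

Repeated division by 11 gives the digits low-to-high: 7070 = 8 + 4·11^1 + 3·11^2 + 5·11^3. Digit sequence: (8, 4, 3, 5).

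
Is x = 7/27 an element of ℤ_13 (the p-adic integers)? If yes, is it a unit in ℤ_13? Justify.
x ∈ ℤ_13^× (unit); v_13(x) = 0

ℤ_13 = {x ∈ ℚ_13 : v_13(x) ≥ 0} and ℤ_13^× = {x ∈ ℤ_13 : v_13(x) = 0}. Here v_13(7/27) = v_13(num) − v_13(den) = 0; compare against these criteria.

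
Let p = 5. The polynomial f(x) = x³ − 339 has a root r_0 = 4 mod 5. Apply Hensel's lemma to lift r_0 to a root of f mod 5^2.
r_1 = 4 (mod 25)

Hensel: r_{i+1} = r_i − f(r_i)/f′(r_i) mod 5^{i+2}, where f′(x) = 3x². Iterate:
  r_0 = 4 (mod 5)
  r_1 = 4 (mod 25)
Final: r = 4 with f(r) ≡ 0 mod 5^2.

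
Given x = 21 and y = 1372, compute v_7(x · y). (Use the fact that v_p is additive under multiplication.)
v_7(28812) = 4

v_p(x) = 1 (factor: 21 = 7^1 · 3); v_p(y) = 3 (factor: 1372 = 7^3 · 4). Additivity: v_p(xy) = v_p(x) + v_p(y) = 1 + 3 = 4. (Direct check: xy = 28812 = 7^4 · (12).)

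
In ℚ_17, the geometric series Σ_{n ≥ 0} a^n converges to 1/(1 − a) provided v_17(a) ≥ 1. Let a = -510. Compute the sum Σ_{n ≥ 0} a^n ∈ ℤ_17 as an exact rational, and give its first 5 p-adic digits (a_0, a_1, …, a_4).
Σ a^n = 1/(1 − a) = 1/511;  first 5 digits = (1, 4, 14, 14, 13)

v_17(a) = 1 ≥ 1, so the series converges in ℤ_17 to 1/(1 − a) = 1/(1 − (-510)) = 1/511. Expand this rational in ℤ_17: compute digits iteratively via d_i = x_i mod 17, x_{i+1} = (x_i − d_i)/17. The first 5 digits are (1, 4, 14, 14, 13).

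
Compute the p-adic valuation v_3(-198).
v_3(-198) = 2

v_3(n) is the largest exponent k such that 3^k divides n. Factor out: -198 = -3^2 · 22. (Sign doesn't affect v_p.) So v_3(-198) = 2.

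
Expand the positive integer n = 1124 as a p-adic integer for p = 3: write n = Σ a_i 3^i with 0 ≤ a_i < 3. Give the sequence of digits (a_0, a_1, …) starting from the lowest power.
(a_0, a_1, …) = (2, 2, 1, 2, 1, 1, 1)

Repeated division by 3 gives the digits low-to-high: 1124 = 2 + 2·3^1 + 1·3^2 + 2·3^3 + 1·3^4 + 1·3^5 + 1·3^6. Digit sequence: (2, 2, 1, 2, 1, 1, 1).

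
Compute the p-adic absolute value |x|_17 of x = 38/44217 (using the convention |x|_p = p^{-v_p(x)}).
|38/44217|_17 = 4913

Step 1 — compute v_17(x) by factoring powers of 17 out of the numerator and denominator: v_17(38/44217) = -3. Step 2 — apply |x|_p = p^{-v_p(x)} = 17^{3} = 4913.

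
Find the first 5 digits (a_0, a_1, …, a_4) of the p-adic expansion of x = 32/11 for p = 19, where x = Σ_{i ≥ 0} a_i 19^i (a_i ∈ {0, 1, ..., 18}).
(a_0, …, a_4) = (15, 8, 3, 5, 17)

v_19(32/11) = 0 (numerator and denominator both coprime to 19), so x ∈ ℤ_19^×. Compute digits iteratively via a_i = x_i mod 19, x_{i+1} = (x_i − a_i)/19, with x_0 = x:
  x_0 = 32/11;  a_0 = 15;  x_1 = (x_0 − 15)/19 = -7/11
  x_1 = -7/11;  a_1 = 8;  x_2 = (x_1 − 8)/19 = -5/11
  x_2 = -5/11;  a_2 = 3;  x_3 = (x_2 − 3)/19 = -2/11
  x_3 = -2/11;  a_3 = 5;  x_4 = (x_3 − 5)/19 = -3/11
  x_4 = -3/11;  a_4 = 17;  x_5 = (x_4 − 17)/19 = -10/11
Digits: (15, 8, 3, 5, 17).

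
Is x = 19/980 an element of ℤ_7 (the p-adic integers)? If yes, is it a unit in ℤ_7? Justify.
x ∉ ℤ_7 (v_7(x) = -2 < 0)

ℤ_7 = {x ∈ ℚ_7 : v_7(x) ≥ 0} and ℤ_7^× = {x ∈ ℤ_7 : v_7(x) = 0}. Here v_7(19/980) = v_7(num) − v_7(den) = -2; compare against these criteria.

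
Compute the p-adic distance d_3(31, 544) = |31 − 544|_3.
d_3(31, 544) = 1/27

Step 1 — x − y = 31 − 544 = -513. Step 2 — v_3(-513) = 3 (factor: -513 = −(3^3 · 19); the sign does not affect v_p). Step 3 — |x − y|_3 = 3^{-3} = 1/27.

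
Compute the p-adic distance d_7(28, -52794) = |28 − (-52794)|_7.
d_7(28, -52794) = 1/2401

Step 1 — x − y = 28 − (-52794) = 52822. Step 2 — v_7(52822) = 4 (factor: 52822 = (7^4 · 22); the sign does not affect v_p). Step 3 — |x − y|_7 = 7^{-4} = 1/2401.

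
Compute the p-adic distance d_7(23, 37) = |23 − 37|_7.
d_7(23, 37) = 1/7

Step 1 — x − y = 23 − 37 = -14. Step 2 — v_7(-14) = 1 (factor: -14 = −(7^1 · 2); the sign does not affect v_p). Step 3 — |x − y|_7 = 7^{-1} = 1/7.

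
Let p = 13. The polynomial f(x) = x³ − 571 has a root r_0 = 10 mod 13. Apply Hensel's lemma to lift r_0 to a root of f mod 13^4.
r_3 = 20030 (mod 28561)

Hensel: r_{i+1} = r_i − f(r_i)/f′(r_i) mod 13^{i+2}, where f′(x) = 3x². Iterate:
  r_0 = 10 (mod 13)
  r_1 = 88 (mod 169)
  r_2 = 257 (mod 2197)
  r_3 = 20030 (mod 28561)
Final: r = 20030 with f(r) ≡ 0 mod 13^4.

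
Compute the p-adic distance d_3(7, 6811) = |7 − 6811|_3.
d_3(7, 6811) = 1/243

Step 1 — x − y = 7 − 6811 = -6804. Step 2 — v_3(-6804) = 5 (factor: -6804 = −(3^5 · 28); the sign does not affect v_p). Step 3 — |x − y|_3 = 3^{-5} = 1/243.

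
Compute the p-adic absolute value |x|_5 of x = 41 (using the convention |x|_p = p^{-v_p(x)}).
|41|_5 = 1

Step 1 — compute v_5(x) by factoring powers of 5 out of the numerator and denominator: v_5(41) = 0. Step 2 — apply |x|_p = p^{-v_p(x)} = 5^{0} = 1.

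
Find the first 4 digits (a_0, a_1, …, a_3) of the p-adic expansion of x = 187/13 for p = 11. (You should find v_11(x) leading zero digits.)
(a_0, …, a_3) = (0, 3, 10, 5)

v_11(187/13) = 1, so a_0 = ... = a_0 = 0. Factor out: x = 11^1 · u with u = 17/13 a unit in ℤ_11. Expand u iteratively via a_{v+i} = u_i mod 11, u_{i+1} = (u_i − a_{v+i})/11:
  u_0 = 17/13;  a_1 = 3;  u_1 = (u_0 − 3)/11 = -2/13
  u_1 = -2/13;  a_2 = 10;  u_2 = (u_1 − 10)/11 = -12/13
  u_2 = -12/13;  a_3 = 5;  u_3 = (u_2 − 5)/11 = -7/13
Digits: (0, 3, 10, 5).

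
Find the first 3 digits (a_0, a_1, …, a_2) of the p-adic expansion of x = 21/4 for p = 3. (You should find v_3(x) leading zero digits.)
(a_0, …, a_2) = (0, 1, 1)

v_3(21/4) = 1, so a_0 = ... = a_0 = 0. Factor out: x = 3^1 · u with u = 7/4 a unit in ℤ_3. Expand u iteratively via a_{v+i} = u_i mod 3, u_{i+1} = (u_i − a_{v+i})/3:
  u_0 = 7/4;  a_1 = 1;  u_1 = (u_0 − 1)/3 = 1/4
  u_1 = 1/4;  a_2 = 1;  u_2 = (u_1 − 1)/3 = -1/4
Digits: (0, 1, 1).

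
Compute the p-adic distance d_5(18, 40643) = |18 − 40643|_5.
d_5(18, 40643) = 1/3125

Step 1 — x − y = 18 − 40643 = -40625. Step 2 — v_5(-40625) = 5 (factor: -40625 = −(5^5 · 13); the sign does not affect v_p). Step 3 — |x − y|_5 = 5^{-5} = 1/3125.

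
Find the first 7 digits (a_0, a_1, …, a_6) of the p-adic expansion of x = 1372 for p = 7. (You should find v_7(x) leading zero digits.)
(a_0, …, a_6) = (0, 0, 0, 4, 0, 0, 0)

v_7(1372) = 3, so a_0 = ... = a_2 = 0. Factor out: x = 7^3 · u with u = 4 a unit in ℤ_7. Expand u iteratively via a_{v+i} = u_i mod 7, u_{i+1} = (u_i − a_{v+i})/7:
  u_0 = 4;  a_3 = 4;  u_1 = (u_0 − 4)/7 = 0
  u_1 = 0;  a_4 = 0;  u_2 = (u_1 − 0)/7 = 0
  u_2 = 0;  a_5 = 0;  u_3 = (u_2 − 0)/7 = 0
  u_3 = 0;  a_6 = 0;  u_4 = (u_3 − 0)/7 = 0
Digits: (0, 0, 0, 4, 0, 0, 0).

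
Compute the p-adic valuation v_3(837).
v_3(837) = 3

v_3(n) is the largest exponent k such that 3^k divides n. Factor out: 837 = 3^3 · 31. (Sign doesn't affect v_p.) So v_3(837) = 3.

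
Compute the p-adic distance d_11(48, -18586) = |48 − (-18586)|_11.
d_11(48, -18586) = 1/1331

Step 1 — x − y = 48 − (-18586) = 18634. Step 2 — v_11(18634) = 3 (factor: 18634 = (11^3 · 14); the sign does not affect v_p). Step 3 — |x − y|_11 = 11^{-3} = 1/1331.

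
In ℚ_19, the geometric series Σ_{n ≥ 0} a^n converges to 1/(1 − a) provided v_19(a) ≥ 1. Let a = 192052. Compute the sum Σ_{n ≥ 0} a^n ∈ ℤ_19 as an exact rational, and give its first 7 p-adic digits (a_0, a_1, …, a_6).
Σ a^n = 1/(1 − a) = -1/192051;  first 7 digits = (1, 0, 0, 9, 1, 0, 5)

v_19(a) = 3 ≥ 1, so the series converges in ℤ_19 to 1/(1 − a) = 1/(1 − 192052) = -1/192051. Expand this rational in ℤ_19: compute digits iteratively via d_i = x_i mod 19, x_{i+1} = (x_i − d_i)/19. The first 7 digits are (1, 0, 0, 9, 1, 0, 5).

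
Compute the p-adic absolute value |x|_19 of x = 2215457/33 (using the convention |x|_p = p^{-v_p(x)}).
|2215457/33|_19 = 1/130321

Step 1 — compute v_19(x) by factoring powers of 19 out of the numerator and denominator: v_19(2215457/33) = 4. Step 2 — apply |x|_p = p^{-v_p(x)} = 19^{-4} = 1/130321.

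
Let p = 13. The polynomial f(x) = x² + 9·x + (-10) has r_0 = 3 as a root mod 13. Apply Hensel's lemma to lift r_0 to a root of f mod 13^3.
r_2 = 2187 (mod 2197)

Hensel: r_{i+1} = r_i − f(r_i)·(f′(r_i))^{-1} mod 13^{i+2}, f′(x) = 2x + 9. Iterate:
  r_0 = 3 (mod 13)
  r_1 = 159 (mod 169)
  r_2 = 2187 (mod 2197)
Final: r = 2187 satisfies f(r) ≡ 0 mod 13^3.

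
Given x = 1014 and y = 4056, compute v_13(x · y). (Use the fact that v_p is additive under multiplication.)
v_13(4112784) = 4

v_p(x) = 2 (factor: 1014 = 13^2 · 6); v_p(y) = 2 (factor: 4056 = 13^2 · 24). Additivity: v_p(xy) = v_p(x) + v_p(y) = 2 + 2 = 4. (Direct check: xy = 4112784 = 13^4 · (144).)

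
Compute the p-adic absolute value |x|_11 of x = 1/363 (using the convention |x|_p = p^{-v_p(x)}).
|1/363|_11 = 121

Step 1 — compute v_11(x) by factoring powers of 11 out of the numerator and denominator: v_11(1/363) = -2. Step 2 — apply |x|_p = p^{-v_p(x)} = 11^{2} = 121.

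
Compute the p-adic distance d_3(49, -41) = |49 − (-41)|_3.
d_3(49, -41) = 1/9

Step 1 — x − y = 49 − (-41) = 90. Step 2 — v_3(90) = 2 (factor: 90 = (3^2 · 10); the sign does not affect v_p). Step 3 — |x − y|_3 = 3^{-2} = 1/9.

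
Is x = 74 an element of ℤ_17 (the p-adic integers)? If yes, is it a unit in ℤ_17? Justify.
x ∈ ℤ_17^× (unit); v_17(x) = 0

ℤ_17 = {x ∈ ℚ_17 : v_17(x) ≥ 0} and ℤ_17^× = {x ∈ ℤ_17 : v_17(x) = 0}. Here v_17(74) = v_17(num) − v_17(den) = 0; compare against these criteria.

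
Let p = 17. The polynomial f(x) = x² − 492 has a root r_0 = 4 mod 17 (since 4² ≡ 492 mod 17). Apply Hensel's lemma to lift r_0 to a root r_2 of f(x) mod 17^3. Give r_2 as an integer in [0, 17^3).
r_2 = 2231 (mod 4913)

Hensel's recurrence: r_{i+1} = r_i − f(r_i)·(f′(r_i))^{-1} mod 17^{i+2}, with f′(x) = 2x. Iterate:
  r_0 = 4 (mod 17)
  r_1 = 208 (mod 289)
  r_2 = 2231 (mod 4913)
Final: r_2 = 2231, and one checks f(r_2) ≡ 0 mod 17^3.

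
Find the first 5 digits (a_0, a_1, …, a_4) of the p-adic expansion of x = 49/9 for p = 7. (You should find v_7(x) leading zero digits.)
(a_0, …, a_4) = (0, 0, 4, 1, 6)

v_7(49/9) = 2, so a_0 = ... = a_1 = 0. Factor out: x = 7^2 · u with u = 1/9 a unit in ℤ_7. Expand u iteratively via a_{v+i} = u_i mod 7, u_{i+1} = (u_i − a_{v+i})/7:
  u_0 = 1/9;  a_2 = 4;  u_1 = (u_0 − 4)/7 = -5/9
  u_1 = -5/9;  a_3 = 1;  u_2 = (u_1 − 1)/7 = -2/9
  u_2 = -2/9;  a_4 = 6;  u_3 = (u_2 − 6)/7 = -8/9
Digits: (0, 0, 4, 1, 6).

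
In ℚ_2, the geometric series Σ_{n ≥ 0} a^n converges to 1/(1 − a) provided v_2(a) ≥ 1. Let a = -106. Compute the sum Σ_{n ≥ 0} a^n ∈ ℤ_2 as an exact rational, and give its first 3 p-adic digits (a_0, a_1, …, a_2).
Σ a^n = 1/(1 − a) = 1/107;  first 3 digits = (1, 1, 0)

v_2(a) = 1 ≥ 1, so the series converges in ℤ_2 to 1/(1 − a) = 1/(1 − (-106)) = 1/107. Expand this rational in ℤ_2: compute digits iteratively via d_i = x_i mod 2, x_{i+1} = (x_i − d_i)/2. The first 3 digits are (1, 1, 0).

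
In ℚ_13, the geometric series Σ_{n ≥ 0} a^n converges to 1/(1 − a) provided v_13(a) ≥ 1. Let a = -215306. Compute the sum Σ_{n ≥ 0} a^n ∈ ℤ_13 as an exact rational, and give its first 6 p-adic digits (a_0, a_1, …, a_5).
Σ a^n = 1/(1 − a) = 1/215307;  first 6 digits = (1, 0, 0, 6, 5, 12)

v_13(a) = 3 ≥ 1, so the series converges in ℤ_13 to 1/(1 − a) = 1/(1 − (-215306)) = 1/215307. Expand this rational in ℤ_13: compute digits iteratively via d_i = x_i mod 13, x_{i+1} = (x_i − d_i)/13. The first 6 digits are (1, 0, 0, 6, 5, 12).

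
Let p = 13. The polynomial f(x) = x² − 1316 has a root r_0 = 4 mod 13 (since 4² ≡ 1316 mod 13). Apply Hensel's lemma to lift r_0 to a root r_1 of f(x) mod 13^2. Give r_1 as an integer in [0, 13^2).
r_1 = 82 (mod 169)

Hensel's recurrence: r_{i+1} = r_i − f(r_i)·(f′(r_i))^{-1} mod 13^{i+2}, with f′(x) = 2x. Iterate:
  r_0 = 4 (mod 13)
  r_1 = 82 (mod 169)
Final: r_1 = 82, and one checks f(r_1) ≡ 0 mod 13^2.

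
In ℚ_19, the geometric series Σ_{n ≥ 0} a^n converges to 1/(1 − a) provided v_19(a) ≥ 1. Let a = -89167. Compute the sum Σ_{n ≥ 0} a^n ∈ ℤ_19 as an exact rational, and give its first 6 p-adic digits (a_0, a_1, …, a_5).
Σ a^n = 1/(1 − a) = 1/89168;  first 6 digits = (1, 0, 0, 6, 18, 18)

v_19(a) = 3 ≥ 1, so the series converges in ℤ_19 to 1/(1 − a) = 1/(1 − (-89167)) = 1/89168. Expand this rational in ℤ_19: compute digits iteratively via d_i = x_i mod 19, x_{i+1} = (x_i − d_i)/19. The first 6 digits are (1, 0, 0, 6, 18, 18).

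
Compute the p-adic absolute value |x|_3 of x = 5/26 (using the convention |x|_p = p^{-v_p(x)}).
|5/26|_3 = 1

Step 1 — compute v_3(x) by factoring powers of 3 out of the numerator and denominator: v_3(5/26) = 0. Step 2 — apply |x|_p = p^{-v_p(x)} = 3^{0} = 1.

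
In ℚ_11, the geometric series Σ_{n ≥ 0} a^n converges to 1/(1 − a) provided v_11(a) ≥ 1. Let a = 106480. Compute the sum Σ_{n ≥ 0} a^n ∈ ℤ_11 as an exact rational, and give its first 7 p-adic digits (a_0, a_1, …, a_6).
Σ a^n = 1/(1 − a) = -1/106479;  first 7 digits = (1, 0, 0, 3, 7, 0, 9)

v_11(a) = 3 ≥ 1, so the series converges in ℤ_11 to 1/(1 − a) = 1/(1 − 106480) = -1/106479. Expand this rational in ℤ_11: compute digits iteratively via d_i = x_i mod 11, x_{i+1} = (x_i − d_i)/11. The first 7 digits are (1, 0, 0, 3, 7, 0, 9).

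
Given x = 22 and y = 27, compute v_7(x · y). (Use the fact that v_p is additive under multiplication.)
v_7(594) = 0

v_p(x) = 0 (factor: 22 = 7^0 · 22); v_p(y) = 0 (factor: 27 = 7^0 · 27). Additivity: v_p(xy) = v_p(x) + v_p(y) = 0 + 0 = 0. (Direct check: xy = 594 = 7^0 · (594).)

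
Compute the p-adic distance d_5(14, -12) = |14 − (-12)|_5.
d_5(14, -12) = 1

Step 1 — x − y = 14 − (-12) = 26. Step 2 — v_5(26) = 0 (factor: 26 = (5^0 · 26); the sign does not affect v_p). Step 3 — |x − y|_5 = 5^{0} = 1.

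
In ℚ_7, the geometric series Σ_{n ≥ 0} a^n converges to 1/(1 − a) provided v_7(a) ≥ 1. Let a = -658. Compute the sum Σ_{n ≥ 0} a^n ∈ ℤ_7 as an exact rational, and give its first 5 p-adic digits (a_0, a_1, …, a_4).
Σ a^n = 1/(1 − a) = 1/659;  first 5 digits = (1, 4, 2, 1, 4)

v_7(a) = 1 ≥ 1, so the series converges in ℤ_7 to 1/(1 − a) = 1/(1 − (-658)) = 1/659. Expand this rational in ℤ_7: compute digits iteratively via d_i = x_i mod 7, x_{i+1} = (x_i − d_i)/7. The first 5 digits are (1, 4, 2, 1, 4).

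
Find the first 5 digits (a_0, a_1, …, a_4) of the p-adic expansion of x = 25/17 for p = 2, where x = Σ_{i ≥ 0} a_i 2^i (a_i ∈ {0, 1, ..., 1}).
(a_0, …, a_4) = (1, 0, 0, 1, 0)

v_2(25/17) = 0 (numerator and denominator both coprime to 2), so x ∈ ℤ_2^×. Compute digits iteratively via a_i = x_i mod 2, x_{i+1} = (x_i − a_i)/2, with x_0 = x:
  x_0 = 25/17;  a_0 = 1;  x_1 = (x_0 − 1)/2 = 4/17
  x_1 = 4/17;  a_1 = 0;  x_2 = (x_1 − 0)/2 = 2/17
  x_2 = 2/17;  a_2 = 0;  x_3 = (x_2 − 0)/2 = 1/17
  x_3 = 1/17;  a_3 = 1;  x_4 = (x_3 − 1)/2 = -8/17
  x_4 = -8/17;  a_4 = 0;  x_5 = (x_4 − 0)/2 = -4/17
Digits: (1, 0, 0, 1, 0).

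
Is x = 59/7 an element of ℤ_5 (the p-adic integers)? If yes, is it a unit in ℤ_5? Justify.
x ∈ ℤ_5^× (unit); v_5(x) = 0

ℤ_5 = {x ∈ ℚ_5 : v_5(x) ≥ 0} and ℤ_5^× = {x ∈ ℤ_5 : v_5(x) = 0}. Here v_5(59/7) = v_5(num) − v_5(den) = 0; compare against these criteria.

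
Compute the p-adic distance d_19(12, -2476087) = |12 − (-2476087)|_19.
d_19(12, -2476087) = 1/2476099

Step 1 — x − y = 12 − (-2476087) = 2476099. Step 2 — v_19(2476099) = 5 (factor: 2476099 = (19^5 · 1); the sign does not affect v_p). Step 3 — |x − y|_19 = 19^{-5} = 1/2476099.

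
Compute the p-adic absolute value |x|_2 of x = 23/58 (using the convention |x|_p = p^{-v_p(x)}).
|23/58|_2 = 2

Step 1 — compute v_2(x) by factoring powers of 2 out of the numerator and denominator: v_2(23/58) = -1. Step 2 — apply |x|_p = p^{-v_p(x)} = 2^{1} = 2.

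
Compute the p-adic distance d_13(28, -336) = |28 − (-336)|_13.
d_13(28, -336) = 1/13

Step 1 — x − y = 28 − (-336) = 364. Step 2 — v_13(364) = 1 (factor: 364 = (13^1 · 28); the sign does not affect v_p). Step 3 — |x − y|_13 = 13^{-1} = 1/13.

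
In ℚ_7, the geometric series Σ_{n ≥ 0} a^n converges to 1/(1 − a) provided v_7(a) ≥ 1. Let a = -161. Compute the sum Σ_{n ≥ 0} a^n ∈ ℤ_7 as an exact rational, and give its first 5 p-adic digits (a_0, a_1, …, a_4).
Σ a^n = 1/(1 − a) = 1/162;  first 5 digits = (1, 5, 0, 4, 3)

v_7(a) = 1 ≥ 1, so the series converges in ℤ_7 to 1/(1 − a) = 1/(1 − (-161)) = 1/162. Expand this rational in ℤ_7: compute digits iteratively via d_i = x_i mod 7, x_{i+1} = (x_i − d_i)/7. The first 5 digits are (1, 5, 0, 4, 3).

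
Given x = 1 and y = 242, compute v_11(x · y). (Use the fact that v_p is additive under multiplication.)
v_11(242) = 2

v_p(x) = 0 (factor: 1 = 11^0 · 1); v_p(y) = 2 (factor: 242 = 11^2 · 2). Additivity: v_p(xy) = v_p(x) + v_p(y) = 0 + 2 = 2. (Direct check: xy = 242 = 11^2 · (2).)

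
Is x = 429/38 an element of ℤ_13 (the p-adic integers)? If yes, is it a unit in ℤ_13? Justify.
x ∈ ℤ_13 but not a unit; v_13(x) = 1 > 0

ℤ_13 = {x ∈ ℚ_13 : v_13(x) ≥ 0} and ℤ_13^× = {x ∈ ℤ_13 : v_13(x) = 0}. Here v_13(429/38) = v_13(num) − v_13(den) = 1; compare against these criteria.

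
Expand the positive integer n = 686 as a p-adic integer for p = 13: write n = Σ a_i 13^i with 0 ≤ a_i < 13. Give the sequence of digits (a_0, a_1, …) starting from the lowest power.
(a_0, a_1, …) = (10, 0, 4)

Repeated division by 13 gives the digits low-to-high: 686 = 10 + 4·13^2. Digit sequence: (10, 0, 4).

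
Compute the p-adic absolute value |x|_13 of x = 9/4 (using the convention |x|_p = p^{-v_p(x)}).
|9/4|_13 = 1

Step 1 — compute v_13(x) by factoring powers of 13 out of the numerator and denominator: v_13(9/4) = 0. Step 2 — apply |x|_p = p^{-v_p(x)} = 13^{0} = 1.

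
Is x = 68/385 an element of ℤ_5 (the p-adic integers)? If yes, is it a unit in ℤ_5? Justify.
x ∉ ℤ_5 (v_5(x) = -1 < 0)

ℤ_5 = {x ∈ ℚ_5 : v_5(x) ≥ 0} and ℤ_5^× = {x ∈ ℤ_5 : v_5(x) = 0}. Here v_5(68/385) = v_5(num) − v_5(den) = -1; compare against these criteria.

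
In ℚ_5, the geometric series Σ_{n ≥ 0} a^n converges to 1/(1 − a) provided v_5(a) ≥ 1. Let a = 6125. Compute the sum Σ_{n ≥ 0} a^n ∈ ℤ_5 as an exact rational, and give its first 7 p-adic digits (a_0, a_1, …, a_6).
Σ a^n = 1/(1 − a) = -1/6124;  first 7 digits = (1, 0, 0, 4, 4, 1, 1)

v_5(a) = 3 ≥ 1, so the series converges in ℤ_5 to 1/(1 − a) = 1/(1 − 6125) = -1/6124. Expand this rational in ℤ_5: compute digits iteratively via d_i = x_i mod 5, x_{i+1} = (x_i − d_i)/5. The first 7 digits are (1, 0, 0, 4, 4, 1, 1).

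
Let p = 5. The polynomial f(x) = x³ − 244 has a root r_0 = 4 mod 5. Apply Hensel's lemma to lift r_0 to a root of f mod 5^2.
r_1 = 14 (mod 25)

Hensel: r_{i+1} = r_i − f(r_i)/f′(r_i) mod 5^{i+2}, where f′(x) = 3x². Iterate:
  r_0 = 4 (mod 5)
  r_1 = 14 (mod 25)
Final: r = 14 with f(r) ≡ 0 mod 5^2.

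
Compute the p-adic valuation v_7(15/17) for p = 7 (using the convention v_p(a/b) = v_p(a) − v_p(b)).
v_7(15/17) = 0

Factor powers of 7 from the numerator and denominator of the reduced fraction: 15 = 7^0 · 15 and 17 = 7^0 · 17. Apply v_p(a/b) = v_p(a) − v_p(b): v_7(15/17) = 0 − 0 = 0.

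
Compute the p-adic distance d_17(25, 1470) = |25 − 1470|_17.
d_17(25, 1470) = 1/289

Step 1 — x − y = 25 − 1470 = -1445. Step 2 — v_17(-1445) = 2 (factor: -1445 = −(17^2 · 5); the sign does not affect v_p). Step 3 — |x − y|_17 = 17^{-2} = 1/289.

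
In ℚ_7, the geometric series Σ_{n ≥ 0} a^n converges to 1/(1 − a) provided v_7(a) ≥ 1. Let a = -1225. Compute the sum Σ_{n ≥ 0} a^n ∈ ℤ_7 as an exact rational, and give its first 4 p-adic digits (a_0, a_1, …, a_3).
Σ a^n = 1/(1 − a) = 1/1226;  first 4 digits = (1, 0, 3, 3)

v_7(a) = 2 ≥ 1, so the series converges in ℤ_7 to 1/(1 − a) = 1/(1 − (-1225)) = 1/1226. Expand this rational in ℤ_7: compute digits iteratively via d_i = x_i mod 7, x_{i+1} = (x_i − d_i)/7. The first 4 digits are (1, 0, 3, 3).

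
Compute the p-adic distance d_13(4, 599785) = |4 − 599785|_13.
d_13(4, 599785) = 1/28561

Step 1 — x − y = 4 − 599785 = -599781. Step 2 — v_13(-599781) = 4 (factor: -599781 = −(13^4 · 21); the sign does not affect v_p). Step 3 — |x − y|_13 = 13^{-4} = 1/28561.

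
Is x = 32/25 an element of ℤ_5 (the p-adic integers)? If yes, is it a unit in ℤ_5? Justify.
x ∉ ℤ_5 (v_5(x) = -2 < 0)

ℤ_5 = {x ∈ ℚ_5 : v_5(x) ≥ 0} and ℤ_5^× = {x ∈ ℤ_5 : v_5(x) = 0}. Here v_5(32/25) = v_5(num) − v_5(den) = -2; compare against these criteria.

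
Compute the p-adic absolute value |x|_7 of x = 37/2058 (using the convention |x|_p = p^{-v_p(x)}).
|37/2058|_7 = 343

Step 1 — compute v_7(x) by factoring powers of 7 out of the numerator and denominator: v_7(37/2058) = -3. Step 2 — apply |x|_p = p^{-v_p(x)} = 7^{3} = 343.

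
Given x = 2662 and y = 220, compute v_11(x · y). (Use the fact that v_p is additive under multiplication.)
v_11(585640) = 4

v_p(x) = 3 (factor: 2662 = 11^3 · 2); v_p(y) = 1 (factor: 220 = 11^1 · 20). Additivity: v_p(xy) = v_p(x) + v_p(y) = 3 + 1 = 4. (Direct check: xy = 585640 = 11^4 · (40).)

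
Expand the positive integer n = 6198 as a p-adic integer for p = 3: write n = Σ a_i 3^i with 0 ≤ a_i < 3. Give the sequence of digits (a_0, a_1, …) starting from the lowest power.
(a_0, a_1, …) = (0, 2, 1, 1, 1, 1, 2, 2)

Repeated division by 3 gives the digits low-to-high: 6198 = 2·3^1 + 1·3^2 + 1·3^3 + 1·3^4 + 1·3^5 + 2·3^6 + 2·3^7. Digit sequence: (0, 2, 1, 1, 1, 1, 2, 2).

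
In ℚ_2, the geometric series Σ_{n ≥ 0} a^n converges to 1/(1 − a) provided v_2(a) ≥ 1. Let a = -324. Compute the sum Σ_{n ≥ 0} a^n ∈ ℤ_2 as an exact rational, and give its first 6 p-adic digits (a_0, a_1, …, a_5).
Σ a^n = 1/(1 − a) = 1/325;  first 6 digits = (1, 0, 1, 1, 0, 0)

v_2(a) = 2 ≥ 1, so the series converges in ℤ_2 to 1/(1 − a) = 1/(1 − (-324)) = 1/325. Expand this rational in ℤ_2: compute digits iteratively via d_i = x_i mod 2, x_{i+1} = (x_i − d_i)/2. The first 6 digits are (1, 0, 1, 1, 0, 0).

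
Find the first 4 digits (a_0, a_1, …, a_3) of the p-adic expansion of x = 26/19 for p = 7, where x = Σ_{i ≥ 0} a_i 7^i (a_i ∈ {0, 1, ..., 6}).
(a_0, …, a_3) = (1, 3, 4, 6)

v_7(26/19) = 0 (numerator and denominator both coprime to 7), so x ∈ ℤ_7^×. Compute digits iteratively via a_i = x_i mod 7, x_{i+1} = (x_i − a_i)/7, with x_0 = x:
  x_0 = 26/19;  a_0 = 1;  x_1 = (x_0 − 1)/7 = 1/19
  x_1 = 1/19;  a_1 = 3;  x_2 = (x_1 − 3)/7 = -8/19
  x_2 = -8/19;  a_2 = 4;  x_3 = (x_2 − 4)/7 = -12/19
  x_3 = -12/19;  a_3 = 6;  x_4 = (x_3 − 6)/7 = -18/19
Digits: (1, 3, 4, 6).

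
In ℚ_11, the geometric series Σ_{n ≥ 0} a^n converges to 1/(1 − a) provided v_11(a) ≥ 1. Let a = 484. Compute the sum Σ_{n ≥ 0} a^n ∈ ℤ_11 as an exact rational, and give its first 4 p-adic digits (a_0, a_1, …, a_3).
Σ a^n = 1/(1 − a) = -1/483;  first 4 digits = (1, 0, 4, 0)

v_11(a) = 2 ≥ 1, so the series converges in ℤ_11 to 1/(1 − a) = 1/(1 − 484) = -1/483. Expand this rational in ℤ_11: compute digits iteratively via d_i = x_i mod 11, x_{i+1} = (x_i − d_i)/11. The first 4 digits are (1, 0, 4, 0).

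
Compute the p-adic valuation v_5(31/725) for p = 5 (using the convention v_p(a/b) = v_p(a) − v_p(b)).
v_5(31/725) = -2

Factor powers of 5 from the numerator and denominator of the reduced fraction: 31 = 5^0 · 31 and 725 = 5^2 · 29. Apply v_p(a/b) = v_p(a) − v_p(b): v_5(31/725) = 0 − 2 = -2.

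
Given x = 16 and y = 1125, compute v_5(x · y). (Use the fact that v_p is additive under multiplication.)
v_5(18000) = 3

v_p(x) = 0 (factor: 16 = 5^0 · 16); v_p(y) = 3 (factor: 1125 = 5^3 · 9). Additivity: v_p(xy) = v_p(x) + v_p(y) = 0 + 3 = 3. (Direct check: xy = 18000 = 5^3 · (144).)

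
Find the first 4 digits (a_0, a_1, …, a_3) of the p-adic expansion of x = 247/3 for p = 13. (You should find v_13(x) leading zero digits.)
(a_0, …, a_3) = (0, 2, 9, 8)

v_13(247/3) = 1, so a_0 = ... = a_0 = 0. Factor out: x = 13^1 · u with u = 19/3 a unit in ℤ_13. Expand u iteratively via a_{v+i} = u_i mod 13, u_{i+1} = (u_i − a_{v+i})/13:
  u_0 = 19/3;  a_1 = 2;  u_1 = (u_0 − 2)/13 = 1/3
  u_1 = 1/3;  a_2 = 9;  u_2 = (u_1 − 9)/13 = -2/3
  u_2 = -2/3;  a_3 = 8;  u_3 = (u_2 − 8)/13 = -2/3
Digits: (0, 2, 9, 8).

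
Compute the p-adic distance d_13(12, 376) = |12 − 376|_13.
d_13(12, 376) = 1/13

Step 1 — x − y = 12 − 376 = -364. Step 2 — v_13(-364) = 1 (factor: -364 = −(13^1 · 28); the sign does not affect v_p). Step 3 — |x − y|_13 = 13^{-1} = 1/13.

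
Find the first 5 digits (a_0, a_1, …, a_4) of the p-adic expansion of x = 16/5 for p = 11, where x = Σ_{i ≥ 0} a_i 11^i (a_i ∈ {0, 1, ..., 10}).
(a_0, …, a_4) = (1, 9, 8, 8, 8)

v_11(16/5) = 0 (numerator and denominator both coprime to 11), so x ∈ ℤ_11^×. Compute digits iteratively via a_i = x_i mod 11, x_{i+1} = (x_i − a_i)/11, with x_0 = x:
  x_0 = 16/5;  a_0 = 1;  x_1 = (x_0 − 1)/11 = 1/5
  x_1 = 1/5;  a_1 = 9;  x_2 = (x_1 − 9)/11 = -4/5
  x_2 = -4/5;  a_2 = 8;  x_3 = (x_2 − 8)/11 = -4/5
  x_3 = -4/5;  a_3 = 8;  x_4 = (x_3 − 8)/11 = -4/5
  x_4 = -4/5;  a_4 = 8;  x_5 = (x_4 − 8)/11 = -4/5
Digits: (1, 9, 8, 8, 8).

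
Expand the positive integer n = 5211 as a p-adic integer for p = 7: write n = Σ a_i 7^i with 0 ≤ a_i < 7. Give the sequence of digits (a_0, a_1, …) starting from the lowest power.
(a_0, a_1, …) = (3, 2, 1, 1, 2)

Repeated division by 7 gives the digits low-to-high: 5211 = 3 + 2·7^1 + 1·7^2 + 1·7^3 + 2·7^4. Digit sequence: (3, 2, 1, 1, 2).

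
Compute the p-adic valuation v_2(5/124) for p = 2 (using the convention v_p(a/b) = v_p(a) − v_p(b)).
v_2(5/124) = -2

Factor powers of 2 from the numerator and denominator of the reduced fraction: 5 = 2^0 · 5 and 124 = 2^2 · 31. Apply v_p(a/b) = v_p(a) − v_p(b): v_2(5/124) = 0 − 2 = -2.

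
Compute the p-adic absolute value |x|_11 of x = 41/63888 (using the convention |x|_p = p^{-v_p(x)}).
|41/63888|_11 = 1331

Step 1 — compute v_11(x) by factoring powers of 11 out of the numerator and denominator: v_11(41/63888) = -3. Step 2 — apply |x|_p = p^{-v_p(x)} = 11^{3} = 1331.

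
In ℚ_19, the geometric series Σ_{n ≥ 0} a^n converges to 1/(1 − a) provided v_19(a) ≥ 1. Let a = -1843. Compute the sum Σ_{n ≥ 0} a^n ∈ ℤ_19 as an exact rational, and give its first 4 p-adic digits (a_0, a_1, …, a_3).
Σ a^n = 1/(1 − a) = 1/1844;  first 4 digits = (1, 17, 17, 11)

v_19(a) = 1 ≥ 1, so the series converges in ℤ_19 to 1/(1 − a) = 1/(1 − (-1843)) = 1/1844. Expand this rational in ℤ_19: compute digits iteratively via d_i = x_i mod 19, x_{i+1} = (x_i − d_i)/19. The first 4 digits are (1, 17, 17, 11).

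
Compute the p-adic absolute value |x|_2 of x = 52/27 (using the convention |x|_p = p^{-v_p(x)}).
|52/27|_2 = 1/4

Step 1 — compute v_2(x) by factoring powers of 2 out of the numerator and denominator: v_2(52/27) = 2. Step 2 — apply |x|_p = p^{-v_p(x)} = 2^{-2} = 1/4.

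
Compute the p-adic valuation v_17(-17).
v_17(-17) = 1

v_17(n) is the largest exponent k such that 17^k divides n. Factor out: -17 = -17^1 · 1. (Sign doesn't affect v_p.) So v_17(-17) = 1.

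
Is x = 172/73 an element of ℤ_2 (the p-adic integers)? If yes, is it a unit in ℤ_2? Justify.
x ∈ ℤ_2 but not a unit; v_2(x) = 2 > 0

ℤ_2 = {x ∈ ℚ_2 : v_2(x) ≥ 0} and ℤ_2^× = {x ∈ ℤ_2 : v_2(x) = 0}. Here v_2(172/73) = v_2(num) − v_2(den) = 2; compare against these criteria.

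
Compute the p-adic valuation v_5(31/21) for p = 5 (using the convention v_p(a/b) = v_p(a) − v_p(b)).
v_5(31/21) = 0

Factor powers of 5 from the numerator and denominator of the reduced fraction: 31 = 5^0 · 31 and 21 = 5^0 · 21. Apply v_p(a/b) = v_p(a) − v_p(b): v_5(31/21) = 0 − 0 = 0.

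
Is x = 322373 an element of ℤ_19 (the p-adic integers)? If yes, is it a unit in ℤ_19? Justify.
x ∈ ℤ_19 but not a unit; v_19(x) = 3 > 0

ℤ_19 = {x ∈ ℚ_19 : v_19(x) ≥ 0} and ℤ_19^× = {x ∈ ℤ_19 : v_19(x) = 0}. Here v_19(322373) = v_19(num) − v_19(den) = 3; compare against these criteria.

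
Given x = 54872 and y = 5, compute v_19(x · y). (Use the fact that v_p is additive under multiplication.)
v_19(274360) = 3

v_p(x) = 3 (factor: 54872 = 19^3 · 8); v_p(y) = 0 (factor: 5 = 19^0 · 5). Additivity: v_p(xy) = v_p(x) + v_p(y) = 3 + 0 = 3. (Direct check: xy = 274360 = 19^3 · (40).)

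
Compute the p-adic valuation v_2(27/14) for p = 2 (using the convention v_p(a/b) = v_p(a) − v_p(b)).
v_2(27/14) = -1

Factor powers of 2 from the numerator and denominator of the reduced fraction: 27 = 2^0 · 27 and 14 = 2^1 · 7. Apply v_p(a/b) = v_p(a) − v_p(b): v_2(27/14) = 0 − 1 = -1.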